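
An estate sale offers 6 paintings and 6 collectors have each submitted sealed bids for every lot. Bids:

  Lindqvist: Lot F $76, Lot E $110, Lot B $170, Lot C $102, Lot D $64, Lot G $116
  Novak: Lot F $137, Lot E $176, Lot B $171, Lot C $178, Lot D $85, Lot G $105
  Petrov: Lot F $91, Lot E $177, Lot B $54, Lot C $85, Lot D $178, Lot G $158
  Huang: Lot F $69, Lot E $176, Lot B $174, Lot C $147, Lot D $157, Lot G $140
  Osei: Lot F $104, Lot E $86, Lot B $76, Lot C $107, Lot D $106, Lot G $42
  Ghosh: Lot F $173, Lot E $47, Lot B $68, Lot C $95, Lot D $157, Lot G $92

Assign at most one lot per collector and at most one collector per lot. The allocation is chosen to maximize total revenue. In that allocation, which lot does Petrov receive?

Petrov receives Lot G.

Optimal: Lindqvist→Lot B ($170), Novak→Lot C ($178), Petrov→Lot G ($158), Huang→Lot E ($176), Osei→Lot D ($106), Ghosh→Lot F ($173) — total 170+178+158+176+106+173 = $961.
Max-entry greedy (repeatedly take the single best remaining cell) gives $917, worse by 44.
Swapping Lindqvist↔Osei (Lindqvist→Lot D $64, Osei→Lot B $76) loses 136.
Every other assignment is strictly worse.
Petrov's own top lot is Lot D ($178), but forcing Petrov→Lot D and reassigning the rest optimally gives only $944 — worse by 17.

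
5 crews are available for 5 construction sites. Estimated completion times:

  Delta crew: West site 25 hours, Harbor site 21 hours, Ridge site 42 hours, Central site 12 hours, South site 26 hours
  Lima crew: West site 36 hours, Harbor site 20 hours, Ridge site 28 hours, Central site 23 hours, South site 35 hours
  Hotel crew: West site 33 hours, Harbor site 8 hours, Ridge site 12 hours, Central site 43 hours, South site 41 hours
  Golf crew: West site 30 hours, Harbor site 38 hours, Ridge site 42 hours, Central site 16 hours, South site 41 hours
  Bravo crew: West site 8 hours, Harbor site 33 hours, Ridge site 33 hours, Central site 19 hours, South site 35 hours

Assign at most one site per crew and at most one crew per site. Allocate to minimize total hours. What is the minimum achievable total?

Min total: 82 hours

This is the linear assignment problem.
Optimal: Delta crew→South site (26 hours), Lima crew→Harbor site (20 hours), Hotel crew→Ridge site (12 hours), Golf crew→Central site (16 hours), Bravo crew→West site (8 hours) — total 26+20+12+16+8 = 82 hours.
Next-best assignment: Delta crew→South site, Lima crew→Ridge site, Hotel crew→Harbor site, Golf crew→Central site, Bravo crew→West site = 86 hours.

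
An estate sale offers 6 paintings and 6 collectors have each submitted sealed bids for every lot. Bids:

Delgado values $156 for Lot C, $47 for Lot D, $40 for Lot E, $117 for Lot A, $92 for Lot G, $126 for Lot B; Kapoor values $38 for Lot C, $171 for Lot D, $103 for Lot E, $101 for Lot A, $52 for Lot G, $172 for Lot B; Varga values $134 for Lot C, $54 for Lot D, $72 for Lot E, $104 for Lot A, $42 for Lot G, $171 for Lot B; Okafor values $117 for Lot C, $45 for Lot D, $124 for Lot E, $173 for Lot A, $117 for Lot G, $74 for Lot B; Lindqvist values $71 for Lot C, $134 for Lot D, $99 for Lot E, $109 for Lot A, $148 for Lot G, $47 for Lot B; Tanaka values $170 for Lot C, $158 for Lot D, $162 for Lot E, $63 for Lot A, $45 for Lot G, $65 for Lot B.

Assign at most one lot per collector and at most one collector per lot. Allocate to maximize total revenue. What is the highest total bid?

Max total: $981

Optimal: Delgado→Lot C ($156), Kapoor→Lot D ($171), Varga→Lot B ($171), Okafor→Lot A ($173), Lindqvist→Lot G ($148), Tanaka→Lot E ($162) — total 156+171+171+173+148+162 = $981.
Max-entry greedy (repeatedly take the single best remaining cell) gives $782, worse by 199.
Checked against all permutations: $981 is optimal.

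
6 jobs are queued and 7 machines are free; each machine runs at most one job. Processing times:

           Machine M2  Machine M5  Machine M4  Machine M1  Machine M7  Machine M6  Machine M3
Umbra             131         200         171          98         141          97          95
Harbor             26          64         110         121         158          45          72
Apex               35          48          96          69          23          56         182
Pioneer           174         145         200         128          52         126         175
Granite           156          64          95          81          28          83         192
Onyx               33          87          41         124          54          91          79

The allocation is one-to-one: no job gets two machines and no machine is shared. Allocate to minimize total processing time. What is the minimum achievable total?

Optimal: Umbra→Machine M3 (95 min), Harbor→Machine M6 (45 min), Apex→Machine M2 (35 min), Pioneer→Machine M7 (52 min), Granite→Machine M5 (64 min), Onyx→Machine M4 (41 min) — total 95+45+35+52+64+41 = 332 min.
Every other assignment is strictly worse.

Minimum total: 332 min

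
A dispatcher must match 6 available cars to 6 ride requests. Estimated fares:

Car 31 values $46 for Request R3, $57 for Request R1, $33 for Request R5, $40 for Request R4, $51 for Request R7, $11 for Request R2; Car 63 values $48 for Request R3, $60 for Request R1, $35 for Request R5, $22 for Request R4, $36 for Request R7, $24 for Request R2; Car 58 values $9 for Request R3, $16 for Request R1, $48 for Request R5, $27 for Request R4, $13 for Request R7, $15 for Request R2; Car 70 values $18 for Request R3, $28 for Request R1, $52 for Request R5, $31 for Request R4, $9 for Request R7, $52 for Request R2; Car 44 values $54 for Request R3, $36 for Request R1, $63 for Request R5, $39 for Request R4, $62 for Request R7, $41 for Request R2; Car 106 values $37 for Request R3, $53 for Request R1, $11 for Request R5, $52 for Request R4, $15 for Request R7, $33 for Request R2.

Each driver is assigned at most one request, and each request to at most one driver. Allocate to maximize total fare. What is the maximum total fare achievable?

Optimal: Car 31→Request R3 ($46), Car 63→Request R1 ($60), Car 58→Request R5 ($48), Car 70→Request R2 ($52), Car 44→Request R7 ($62), Car 106→Request R4 ($52) — total 46+60+48+52+62+52 = $320.
Max-entry greedy (repeatedly take the single best remaining cell) gives $287, worse by 33.
Checked against all permutations: $320 is optimal.

Max total: $320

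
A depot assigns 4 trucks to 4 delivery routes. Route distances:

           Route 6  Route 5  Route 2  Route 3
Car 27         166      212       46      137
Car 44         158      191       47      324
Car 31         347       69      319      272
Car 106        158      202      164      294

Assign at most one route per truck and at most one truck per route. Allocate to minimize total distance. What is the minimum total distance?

Optimal: Car 27→Route 3 (137 km), Car 44→Route 2 (47 km), Car 31→Route 5 (69 km), Car 106→Route 6 (158 km) — total 137+47+69+158 = 411 km.
Min-entry greedy (repeatedly take the single cheapest remaining cell) gives 567 km, worse by 156.
Next-best assignment: Car 27→Route 3, Car 44→Route 6, Car 31→Route 5, Car 106→Route 2 = 528 km.
Swapping Car 106↔Car 31 (Car 106→Route 5 202 km, Car 31→Route 6 347 km) adds 322.

Minimum total: 411 km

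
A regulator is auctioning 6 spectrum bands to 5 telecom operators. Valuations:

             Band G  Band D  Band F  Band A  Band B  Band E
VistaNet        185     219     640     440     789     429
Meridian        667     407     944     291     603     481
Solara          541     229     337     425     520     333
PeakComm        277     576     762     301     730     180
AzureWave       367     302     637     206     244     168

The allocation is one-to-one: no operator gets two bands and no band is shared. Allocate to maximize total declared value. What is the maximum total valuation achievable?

Optimal: VistaNet→Band B ($789M), Meridian→Band F ($944M), Solara→Band A ($425M), PeakComm→Band D ($576M), AzureWave→Band G ($367M) — total 789+944+425+576+367 = $3101M.
Max-entry greedy (repeatedly take the single best remaining cell) gives $3056M, worse by 45.
Next-best assignment: VistaNet→Band B, Meridian→Band G, Solara→Band A, PeakComm→Band D, AzureWave→Band F = $3094M.

Maximum total: $3101M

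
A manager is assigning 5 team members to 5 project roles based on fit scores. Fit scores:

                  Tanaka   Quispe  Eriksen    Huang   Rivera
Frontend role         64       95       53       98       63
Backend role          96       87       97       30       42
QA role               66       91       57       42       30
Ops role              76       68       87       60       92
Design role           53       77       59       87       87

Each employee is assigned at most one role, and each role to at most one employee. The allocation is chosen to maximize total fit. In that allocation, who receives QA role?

Optimal: Tanaka→Backend role (96 pts), Quispe→QA role (91 pts), Eriksen→Ops role (87 pts), Huang→Frontend role (98 pts), Rivera→Design role (87 pts) — total 96+91+87+98+87 = 459 pts.
Next-best assignment: Tanaka→Ops role, Quispe→QA role, Eriksen→Backend role, Huang→Frontend role, Rivera→Design role = 449 pts.
Every other assignment is strictly worse.
Quispe's own top role is Frontend role (95 pts), but forcing Quispe→Frontend role and reassigning the rest optimally gives only 437 pts — worse by 22.

Quispe receives QA role.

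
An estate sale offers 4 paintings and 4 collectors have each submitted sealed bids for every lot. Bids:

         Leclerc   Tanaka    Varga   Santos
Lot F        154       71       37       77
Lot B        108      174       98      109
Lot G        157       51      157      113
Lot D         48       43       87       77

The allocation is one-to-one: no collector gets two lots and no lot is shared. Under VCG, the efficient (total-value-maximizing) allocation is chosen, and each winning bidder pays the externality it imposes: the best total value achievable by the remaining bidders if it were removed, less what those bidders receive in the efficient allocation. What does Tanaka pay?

Efficient allocation: Leclerc→Lot F ($154), Tanaka→Lot B ($174), Varga→Lot G ($157), Santos→Lot D ($77); total welfare W = $562.
Tanaka receives Lot B at value $174, so the others get W − 174 = $388.
Without Tanaka: best allocation of the remaining 3 bidders over all 4 lots is Leclerc→Lot F ($154), Varga→Lot G ($157), Santos→Lot B ($109), total $420.
VCG payment = (others' best without Tanaka) − (others' welfare with Tanaka) = 420 − 388 = $32.

Tanaka pays $32.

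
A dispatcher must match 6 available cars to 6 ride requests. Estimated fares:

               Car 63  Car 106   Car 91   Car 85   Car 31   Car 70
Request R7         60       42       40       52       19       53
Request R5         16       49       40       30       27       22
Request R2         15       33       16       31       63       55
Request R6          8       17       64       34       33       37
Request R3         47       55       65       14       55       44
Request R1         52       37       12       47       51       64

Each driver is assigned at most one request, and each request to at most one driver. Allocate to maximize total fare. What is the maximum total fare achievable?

Maximum total: $339

Optimal: Car 63→Request R3 ($47), Car 106→Request R5 ($49), Car 91→Request R6 ($64), Car 85→Request R7 ($52), Car 31→Request R2 ($63), Car 70→Request R1 ($64) — total 47+49+64+52+63+64 = $339.
Checked against all permutations: $339 is optimal.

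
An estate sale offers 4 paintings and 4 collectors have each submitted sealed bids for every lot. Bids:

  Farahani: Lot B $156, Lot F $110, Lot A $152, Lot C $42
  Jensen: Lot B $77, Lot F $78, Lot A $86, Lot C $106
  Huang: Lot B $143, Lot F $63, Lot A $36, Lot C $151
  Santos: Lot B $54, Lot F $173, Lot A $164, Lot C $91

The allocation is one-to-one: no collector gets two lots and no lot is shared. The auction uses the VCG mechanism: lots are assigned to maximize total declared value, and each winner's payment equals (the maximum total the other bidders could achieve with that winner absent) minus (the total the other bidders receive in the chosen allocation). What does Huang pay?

Huang pays $4.

Efficient allocation: Farahani→Lot A ($152), Jensen→Lot C ($106), Huang→Lot B ($143), Santos→Lot F ($173); total welfare W = $574.
Huang receives Lot B at value $143, so the others get W − 143 = $431.
Without Huang: best allocation of the remaining 3 bidders over all 4 lots is Farahani→Lot B ($156), Jensen→Lot C ($106), Santos→Lot F ($173), total $435.
VCG payment = (others' best without Huang) − (others' welfare with Huang) = 435 − 431 = $4.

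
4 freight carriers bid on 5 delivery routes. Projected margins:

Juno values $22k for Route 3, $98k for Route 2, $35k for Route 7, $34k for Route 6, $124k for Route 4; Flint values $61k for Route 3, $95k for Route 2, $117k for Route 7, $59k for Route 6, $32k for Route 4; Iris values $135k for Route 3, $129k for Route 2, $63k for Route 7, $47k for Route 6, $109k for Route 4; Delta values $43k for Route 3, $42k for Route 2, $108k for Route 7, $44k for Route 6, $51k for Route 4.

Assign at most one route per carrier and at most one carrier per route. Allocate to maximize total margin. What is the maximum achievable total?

Maximum total: $462k

This is a one-to-one assignment (maximum-weight bipartite matching).
Optimal: Juno→Route 4 ($124k), Flint→Route 2 ($95k), Iris→Route 3 ($135k), Delta→Route 7 ($108k) — total 124+95+135+108 = $462k.
Max-entry greedy (repeatedly take the single best remaining cell) gives $420k, worse by 42.
Swapping Juno↔Flint (Juno→Route 2 $98k, Flint→Route 4 $32k) loses 89.
Checked against all permutations: $462k is optimal.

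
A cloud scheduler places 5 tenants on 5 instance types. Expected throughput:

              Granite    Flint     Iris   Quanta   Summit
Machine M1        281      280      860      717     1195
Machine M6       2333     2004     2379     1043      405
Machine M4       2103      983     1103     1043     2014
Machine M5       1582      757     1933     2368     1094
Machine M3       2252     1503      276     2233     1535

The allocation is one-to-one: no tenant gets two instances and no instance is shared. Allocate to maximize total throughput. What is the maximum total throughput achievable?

Optimal: Granite→Machine M4 (2103 ops/s), Flint→Machine M3 (1503 ops/s), Iris→Machine M6 (2379 ops/s), Quanta→Machine M5 (2368 ops/s), Summit→Machine M1 (1195 ops/s) — total 2103+1503+2379+2368+1195 = 9548 ops/s.
Row-greedy (each tenant in turn takes its best remaining instance) gives 8007 ops/s, worse by 1541.
Swapping Flint↔Quanta (Flint→Machine M5 757 ops/s, Quanta→Machine M3 2233 ops/s) loses 881.
Every other assignment is strictly worse.

Maximum total: 9548 ops/s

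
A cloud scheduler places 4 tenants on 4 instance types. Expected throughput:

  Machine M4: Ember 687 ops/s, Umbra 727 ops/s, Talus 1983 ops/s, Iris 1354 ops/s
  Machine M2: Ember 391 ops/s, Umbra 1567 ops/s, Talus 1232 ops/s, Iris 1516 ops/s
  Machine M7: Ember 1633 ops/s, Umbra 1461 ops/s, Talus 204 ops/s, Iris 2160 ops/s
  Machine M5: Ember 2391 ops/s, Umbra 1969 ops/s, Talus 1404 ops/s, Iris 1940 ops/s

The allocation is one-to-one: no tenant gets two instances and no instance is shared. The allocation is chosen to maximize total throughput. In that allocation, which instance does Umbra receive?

This is a one-to-one assignment (maximum-weight bipartite matching).
Optimal: Ember→Machine M5 (2391 ops/s), Umbra→Machine M2 (1567 ops/s), Talus→Machine M4 (1983 ops/s), Iris→Machine M7 (2160 ops/s) — total 2391+1567+1983+2160 = 8101 ops/s.
Checked against all permutations: 8101 ops/s is optimal.
Umbra's own top instance is Machine M5 (1969 ops/s), but forcing Umbra→Machine M5 and reassigning the rest optimally gives only 7101 ops/s — worse by 1000.

Umbra receives Machine M2.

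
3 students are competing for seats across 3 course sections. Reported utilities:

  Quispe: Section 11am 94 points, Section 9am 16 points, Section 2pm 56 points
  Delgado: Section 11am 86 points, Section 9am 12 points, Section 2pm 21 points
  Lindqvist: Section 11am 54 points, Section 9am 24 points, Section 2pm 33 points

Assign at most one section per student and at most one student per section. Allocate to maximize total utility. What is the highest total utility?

Treat this as an assignment problem: match each student to one section.
Optimal: Quispe→Section 2pm (56 points), Delgado→Section 11am (86 points), Lindqvist→Section 9am (24 points) — total 56+86+24 = 166 points.
Max-entry greedy (repeatedly take the single best remaining cell) gives 139 points, worse by 27.
Next-best assignment: Quispe→Section 11am, Delgado→Section 9am, Lindqvist→Section 2pm = 139 points.

Max total: 166 points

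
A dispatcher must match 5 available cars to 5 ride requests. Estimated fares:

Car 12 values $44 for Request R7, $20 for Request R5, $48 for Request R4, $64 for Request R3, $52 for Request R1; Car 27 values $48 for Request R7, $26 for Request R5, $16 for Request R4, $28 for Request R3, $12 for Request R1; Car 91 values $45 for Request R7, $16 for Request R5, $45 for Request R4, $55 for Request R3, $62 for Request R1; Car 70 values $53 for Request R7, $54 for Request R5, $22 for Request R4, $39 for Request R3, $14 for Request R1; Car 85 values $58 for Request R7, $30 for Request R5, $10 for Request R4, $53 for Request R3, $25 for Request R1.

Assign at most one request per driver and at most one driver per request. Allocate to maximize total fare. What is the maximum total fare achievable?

This is the linear assignment problem.
Optimal: Car 12→Request R4 ($48), Car 27→Request R7 ($48), Car 91→Request R1 ($62), Car 70→Request R5 ($54), Car 85→Request R3 ($53) — total 48+48+62+54+53 = $265.
Max-entry greedy (repeatedly take the single best remaining cell) gives $254, worse by 11.
Every other assignment is strictly worse.

Maximum total: $265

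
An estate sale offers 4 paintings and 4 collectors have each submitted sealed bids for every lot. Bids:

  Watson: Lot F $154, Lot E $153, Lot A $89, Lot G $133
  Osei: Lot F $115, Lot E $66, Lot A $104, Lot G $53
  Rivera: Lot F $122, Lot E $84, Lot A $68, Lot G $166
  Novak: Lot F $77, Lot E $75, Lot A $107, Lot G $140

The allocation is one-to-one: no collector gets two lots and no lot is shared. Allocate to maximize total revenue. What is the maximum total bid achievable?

Max total: $541

This is the linear assignment problem.
Optimal: Watson→Lot E ($153), Osei→Lot F ($115), Rivera→Lot G ($166), Novak→Lot A ($107) — total 153+115+166+107 = $541.
Column-greedy (each lot in turn goes to its best remaining collector) gives $398, worse by 143.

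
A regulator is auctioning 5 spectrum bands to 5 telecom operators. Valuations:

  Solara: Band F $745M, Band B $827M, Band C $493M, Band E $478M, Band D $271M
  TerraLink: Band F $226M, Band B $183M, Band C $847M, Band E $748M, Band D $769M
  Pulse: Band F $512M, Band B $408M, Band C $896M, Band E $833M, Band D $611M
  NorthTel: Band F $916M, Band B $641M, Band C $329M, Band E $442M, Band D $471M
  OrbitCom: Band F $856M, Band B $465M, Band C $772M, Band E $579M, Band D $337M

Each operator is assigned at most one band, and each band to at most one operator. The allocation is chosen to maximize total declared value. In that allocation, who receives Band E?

Optimal: Solara→Band B ($827M), TerraLink→Band D ($769M), Pulse→Band E ($833M), NorthTel→Band F ($916M), OrbitCom→Band C ($772M) — total 827+769+833+916+772 = $4117M.
Row-greedy (each operator in turn takes its best remaining band) gives $3760M, worse by 357.
Pulse's own top band is Band C ($896M), but forcing Pulse→Band C and reassigning the rest optimally gives only $3987M — worse by 130.

Pulse receives Band E.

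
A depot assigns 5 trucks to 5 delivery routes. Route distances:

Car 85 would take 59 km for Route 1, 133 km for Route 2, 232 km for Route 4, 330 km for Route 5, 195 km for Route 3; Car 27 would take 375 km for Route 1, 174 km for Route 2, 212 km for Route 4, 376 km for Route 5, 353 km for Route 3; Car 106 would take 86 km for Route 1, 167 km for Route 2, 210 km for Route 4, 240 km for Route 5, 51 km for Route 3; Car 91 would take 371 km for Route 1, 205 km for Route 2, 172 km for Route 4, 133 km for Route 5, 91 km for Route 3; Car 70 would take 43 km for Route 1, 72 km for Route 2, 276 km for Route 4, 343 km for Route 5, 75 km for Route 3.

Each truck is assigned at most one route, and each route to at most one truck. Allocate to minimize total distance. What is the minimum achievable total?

Optimal: Car 85→Route 1 (59 km), Car 27→Route 4 (212 km), Car 106→Route 3 (51 km), Car 91→Route 5 (133 km), Car 70→Route 2 (72 km) — total 59+212+51+133+72 = 527 km.
Column-greedy (each route in turn goes to its cheapest remaining truck) gives 941 km, worse by 414.

Min total: 527 km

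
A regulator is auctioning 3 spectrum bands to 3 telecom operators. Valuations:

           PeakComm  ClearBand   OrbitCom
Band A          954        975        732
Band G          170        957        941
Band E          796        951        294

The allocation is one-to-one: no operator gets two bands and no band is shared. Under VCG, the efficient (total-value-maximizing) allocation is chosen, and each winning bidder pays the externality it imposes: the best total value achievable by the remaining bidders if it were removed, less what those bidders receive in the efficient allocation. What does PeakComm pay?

Efficient allocation: PeakComm→Band A ($954M), ClearBand→Band E ($951M), OrbitCom→Band G ($941M); total welfare W = $2846M.
PeakComm receives Band A at value $954M, so the others get W − 954 = $1892M.
Without PeakComm: best allocation of the remaining 2 bidders over all 3 bands is ClearBand→Band A ($975M), OrbitCom→Band G ($941M), total $1916M.
VCG payment = (others' best without PeakComm) − (others' welfare with PeakComm) = 1916 − 1892 = $24M.

PeakComm pays $24M.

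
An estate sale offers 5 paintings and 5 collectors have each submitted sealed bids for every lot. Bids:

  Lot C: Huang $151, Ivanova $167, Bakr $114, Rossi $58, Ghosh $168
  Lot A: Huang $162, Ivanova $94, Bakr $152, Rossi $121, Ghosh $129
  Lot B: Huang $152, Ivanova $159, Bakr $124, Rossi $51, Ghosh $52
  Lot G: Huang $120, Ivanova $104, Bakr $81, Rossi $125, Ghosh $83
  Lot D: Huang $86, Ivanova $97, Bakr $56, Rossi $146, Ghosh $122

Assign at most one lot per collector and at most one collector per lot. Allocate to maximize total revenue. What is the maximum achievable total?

Max total: $745

Optimal: Huang→Lot G ($120), Ivanova→Lot B ($159), Bakr→Lot A ($152), Rossi→Lot D ($146), Ghosh→Lot C ($168) — total 120+159+152+146+168 = $745.
Max-entry greedy (repeatedly take the single best remaining cell) gives $716, worse by 29.
No other one-to-one assignment exceeds $745.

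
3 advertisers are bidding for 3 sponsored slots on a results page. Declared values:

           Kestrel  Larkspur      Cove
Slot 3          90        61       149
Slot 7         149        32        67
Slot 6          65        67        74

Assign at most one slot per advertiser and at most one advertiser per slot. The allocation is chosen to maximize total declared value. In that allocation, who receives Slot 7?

Kestrel receives Slot 7.

Treat this as an assignment problem: match each advertiser to one slot.
Optimal: Kestrel→Slot 7 ($149), Larkspur→Slot 6 ($67), Cove→Slot 3 ($149) — total 149+67+149 = $365.
Next-best assignment: Kestrel→Slot 7, Larkspur→Slot 3, Cove→Slot 6 = $284.
Swapping Larkspur↔Kestrel (Larkspur→Slot 7 $32, Kestrel→Slot 6 $65) loses 119.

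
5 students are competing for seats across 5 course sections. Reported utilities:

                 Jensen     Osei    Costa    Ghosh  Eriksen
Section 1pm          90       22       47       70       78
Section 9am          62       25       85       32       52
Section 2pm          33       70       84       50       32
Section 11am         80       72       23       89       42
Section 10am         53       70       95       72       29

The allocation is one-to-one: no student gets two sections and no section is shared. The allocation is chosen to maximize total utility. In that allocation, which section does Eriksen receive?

Optimal: Jensen→Section 1pm (90 points), Osei→Section 2pm (70 points), Costa→Section 10am (95 points), Ghosh→Section 11am (89 points), Eriksen→Section 9am (52 points) — total 90+70+95+89+52 = 396 points.
Column-greedy (each section in turn goes to its best remaining student) gives 363 points, worse by 33.
Next-best assignment: Jensen→Section 9am, Osei→Section 2pm, Costa→Section 10am, Ghosh→Section 11am, Eriksen→Section 1pm = 394 points.
Swapping Jensen↔Ghosh (Jensen→Section 11am 80 points, Ghosh→Section 1pm 70 points) loses 29.
Eriksen's own top section is Section 1pm (78 points), but forcing Eriksen→Section 1pm and reassigning the rest optimally gives only 394 points — worse by 2.

Eriksen receives Section 9am.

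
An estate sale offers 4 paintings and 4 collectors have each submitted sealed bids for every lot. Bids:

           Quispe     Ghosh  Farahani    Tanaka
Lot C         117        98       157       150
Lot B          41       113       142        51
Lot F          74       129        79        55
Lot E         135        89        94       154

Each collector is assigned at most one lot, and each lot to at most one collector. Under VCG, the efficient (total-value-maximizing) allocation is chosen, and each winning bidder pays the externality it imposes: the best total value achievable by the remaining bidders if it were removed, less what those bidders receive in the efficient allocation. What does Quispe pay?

Efficient allocation: Quispe→Lot E ($135), Ghosh→Lot F ($129), Farahani→Lot B ($142), Tanaka→Lot C ($150); total welfare W = $556.
Quispe receives Lot E at value $135, so the others get W − 135 = $421.
Without Quispe: best allocation of the remaining 3 bidders over all 4 lots is Ghosh→Lot F ($129), Farahani→Lot C ($157), Tanaka→Lot E ($154), total $440.
VCG payment = (others' best without Quispe) − (others' welfare with Quispe) = 440 − 421 = $19.

Quispe pays $19.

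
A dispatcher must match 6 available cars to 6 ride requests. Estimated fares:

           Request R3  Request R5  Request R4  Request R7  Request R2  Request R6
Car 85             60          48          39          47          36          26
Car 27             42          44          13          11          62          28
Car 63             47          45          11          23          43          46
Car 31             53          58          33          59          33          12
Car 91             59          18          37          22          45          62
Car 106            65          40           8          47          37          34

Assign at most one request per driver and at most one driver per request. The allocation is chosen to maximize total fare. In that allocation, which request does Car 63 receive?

Car 63 receives Request R5.

Optimal: Car 85→Request R4 ($39), Car 27→Request R2 ($62), Car 63→Request R5 ($45), Car 31→Request R7 ($59), Car 91→Request R6 ($62), Car 106→Request R3 ($65) — total 39+62+45+59+62+65 = $332.
Car 63's own top request is Request R3 ($47), but forcing Car 63→Request R3 and reassigning the rest optimally gives only $315 — worse by 17.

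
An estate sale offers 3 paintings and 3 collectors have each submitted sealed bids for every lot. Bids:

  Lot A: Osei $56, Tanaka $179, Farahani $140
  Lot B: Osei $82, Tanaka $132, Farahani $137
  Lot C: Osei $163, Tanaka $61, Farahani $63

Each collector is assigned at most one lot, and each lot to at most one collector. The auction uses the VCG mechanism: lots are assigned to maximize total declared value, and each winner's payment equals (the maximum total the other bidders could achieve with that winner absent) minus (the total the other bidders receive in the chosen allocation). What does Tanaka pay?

Tanaka pays $3.

Efficient allocation: Osei→Lot C ($163), Tanaka→Lot A ($179), Farahani→Lot B ($137); total welfare W = $479.
Tanaka receives Lot A at value $179, so the others get W − 179 = $300.
Without Tanaka: best allocation of the remaining 2 bidders over all 3 lots is Osei→Lot C ($163), Farahani→Lot A ($140), total $303.
VCG payment = (others' best without Tanaka) − (others' welfare with Tanaka) = 303 − 300 = $3.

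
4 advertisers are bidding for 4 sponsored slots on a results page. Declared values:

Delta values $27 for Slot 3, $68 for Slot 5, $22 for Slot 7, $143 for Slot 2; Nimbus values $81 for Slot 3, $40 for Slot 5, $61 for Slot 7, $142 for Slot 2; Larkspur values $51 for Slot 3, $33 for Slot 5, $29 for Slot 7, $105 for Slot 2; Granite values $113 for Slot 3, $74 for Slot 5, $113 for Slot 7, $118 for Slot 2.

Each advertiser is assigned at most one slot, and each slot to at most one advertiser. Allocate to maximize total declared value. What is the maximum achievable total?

Max total: $374

This is a one-to-one assignment (maximum-weight bipartite matching).
Optimal: Delta→Slot 5 ($68), Nimbus→Slot 2 ($142), Larkspur→Slot 3 ($51), Granite→Slot 7 ($113) — total 68+142+51+113 = $374.
Row-greedy (each advertiser in turn takes its best remaining slot) gives $370, worse by 4.
Every other assignment is strictly worse.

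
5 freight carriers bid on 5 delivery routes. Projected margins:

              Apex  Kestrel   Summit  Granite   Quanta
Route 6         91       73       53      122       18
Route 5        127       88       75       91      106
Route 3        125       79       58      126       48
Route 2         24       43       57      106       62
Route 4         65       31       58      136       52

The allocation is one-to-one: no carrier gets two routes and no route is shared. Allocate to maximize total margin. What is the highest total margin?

Optimal: Apex→Route 3 ($125k), Kestrel→Route 6 ($73k), Summit→Route 2 ($57k), Granite→Route 4 ($136k), Quanta→Route 5 ($106k) — total 125+73+57+136+106 = $497k.
Row-greedy (each carrier in turn takes its best remaining route) gives $448k, worse by 49.
Next-best assignment: Apex→Route 3, Kestrel→Route 6, Summit→Route 5, Granite→Route 4, Quanta→Route 2 = $471k.

Maximum total: $497k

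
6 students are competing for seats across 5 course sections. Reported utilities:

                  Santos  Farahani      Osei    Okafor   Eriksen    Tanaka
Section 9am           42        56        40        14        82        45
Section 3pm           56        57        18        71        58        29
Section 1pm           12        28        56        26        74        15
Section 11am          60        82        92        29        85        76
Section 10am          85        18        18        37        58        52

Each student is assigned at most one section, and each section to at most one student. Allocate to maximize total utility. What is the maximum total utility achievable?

Max total: 378 points

Optimal: Farahani→Section 9am (56 points), Okafor→Section 3pm (71 points), Eriksen→Section 1pm (74 points), Osei→Section 11am (92 points), Santos→Section 10am (85 points) — total 56+71+74+92+85 = 378 points.
Row-greedy (each student in turn takes its best remaining section) gives 376 points, worse by 2.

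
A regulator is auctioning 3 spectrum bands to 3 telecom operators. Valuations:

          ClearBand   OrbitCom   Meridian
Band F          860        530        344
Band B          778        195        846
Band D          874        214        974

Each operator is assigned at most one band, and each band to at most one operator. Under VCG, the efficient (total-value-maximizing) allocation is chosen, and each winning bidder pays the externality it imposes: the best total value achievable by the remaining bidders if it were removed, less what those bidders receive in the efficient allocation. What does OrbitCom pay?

Efficient allocation: ClearBand→Band B ($778M), OrbitCom→Band F ($530M), Meridian→Band D ($974M); total welfare W = $2282M.
OrbitCom receives Band F at value $530M, so the others get W − 530 = $1752M.
Without OrbitCom: best allocation of the remaining 2 bidders over all 3 bands is ClearBand→Band F ($860M), Meridian→Band D ($974M), total $1834M.
VCG payment = (others' best without OrbitCom) − (others' welfare with OrbitCom) = 1834 − 1752 = $82M.

OrbitCom pays $82M.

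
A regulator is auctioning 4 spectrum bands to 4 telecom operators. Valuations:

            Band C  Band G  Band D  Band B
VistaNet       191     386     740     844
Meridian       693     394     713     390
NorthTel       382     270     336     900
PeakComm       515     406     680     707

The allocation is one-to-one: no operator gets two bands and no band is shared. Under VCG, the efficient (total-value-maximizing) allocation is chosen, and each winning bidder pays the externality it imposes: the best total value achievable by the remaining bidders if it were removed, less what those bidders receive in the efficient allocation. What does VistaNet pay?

Efficient allocation: VistaNet→Band D ($740M), Meridian→Band C ($693M), NorthTel→Band B ($900M), PeakComm→Band G ($406M); total welfare W = $2739M.
VistaNet receives Band D at value $740M, so the others get W − 740 = $1999M.
Without VistaNet: best allocation of the remaining 3 bidders over all 4 bands is Meridian→Band C ($693M), NorthTel→Band B ($900M), PeakComm→Band D ($680M), total $2273M.
VCG payment = (others' best without VistaNet) − (others' welfare with VistaNet) = 2273 − 1999 = $274M.

VistaNet pays $274M.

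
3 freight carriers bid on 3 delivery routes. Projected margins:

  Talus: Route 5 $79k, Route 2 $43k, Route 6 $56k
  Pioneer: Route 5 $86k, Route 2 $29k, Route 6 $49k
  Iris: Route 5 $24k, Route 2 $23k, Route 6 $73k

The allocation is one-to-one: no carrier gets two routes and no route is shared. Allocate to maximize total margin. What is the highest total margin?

Optimal: Talus→Route 2 ($43k), Pioneer→Route 5 ($86k), Iris→Route 6 ($73k) — total 43+86+73 = $202k.
Row-greedy (each carrier in turn takes its best remaining route) gives $151k, worse by 51.
Next-best assignment: Talus→Route 5, Pioneer→Route 2, Iris→Route 6 = $181k.
Checked against all permutations: $202k is optimal.

Max total: $202k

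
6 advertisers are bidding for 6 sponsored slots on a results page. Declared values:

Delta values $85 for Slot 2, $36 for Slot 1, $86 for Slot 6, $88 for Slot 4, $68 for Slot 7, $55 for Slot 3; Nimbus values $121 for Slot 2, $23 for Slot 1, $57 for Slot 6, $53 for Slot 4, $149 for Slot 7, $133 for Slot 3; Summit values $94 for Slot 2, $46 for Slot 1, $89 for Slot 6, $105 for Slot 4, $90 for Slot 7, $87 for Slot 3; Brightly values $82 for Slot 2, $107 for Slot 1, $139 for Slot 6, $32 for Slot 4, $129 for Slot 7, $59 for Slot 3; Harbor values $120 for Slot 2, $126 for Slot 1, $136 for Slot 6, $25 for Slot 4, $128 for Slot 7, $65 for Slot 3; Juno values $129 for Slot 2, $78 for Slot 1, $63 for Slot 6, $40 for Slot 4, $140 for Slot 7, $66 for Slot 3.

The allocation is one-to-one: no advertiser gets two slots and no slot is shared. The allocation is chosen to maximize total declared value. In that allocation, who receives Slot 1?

Optimal: Delta→Slot 2 ($85), Nimbus→Slot 3 ($133), Summit→Slot 4 ($105), Brightly→Slot 6 ($139), Harbor→Slot 1 ($126), Juno→Slot 7 ($140) — total 85+133+105+139+126+140 = $728.
Column-greedy (each slot in turn goes to its best remaining advertiser) gives $703, worse by 25.
Swapping Nimbus↔Delta (Nimbus→Slot 2 $121, Delta→Slot 3 $55) loses 42.
Checked against all permutations: $728 is optimal.
Harbor's own top slot is Slot 6 ($136), but forcing Harbor→Slot 6 and reassigning the rest optimally gives only $706 — worse by 22.

Harbor receives Slot 1.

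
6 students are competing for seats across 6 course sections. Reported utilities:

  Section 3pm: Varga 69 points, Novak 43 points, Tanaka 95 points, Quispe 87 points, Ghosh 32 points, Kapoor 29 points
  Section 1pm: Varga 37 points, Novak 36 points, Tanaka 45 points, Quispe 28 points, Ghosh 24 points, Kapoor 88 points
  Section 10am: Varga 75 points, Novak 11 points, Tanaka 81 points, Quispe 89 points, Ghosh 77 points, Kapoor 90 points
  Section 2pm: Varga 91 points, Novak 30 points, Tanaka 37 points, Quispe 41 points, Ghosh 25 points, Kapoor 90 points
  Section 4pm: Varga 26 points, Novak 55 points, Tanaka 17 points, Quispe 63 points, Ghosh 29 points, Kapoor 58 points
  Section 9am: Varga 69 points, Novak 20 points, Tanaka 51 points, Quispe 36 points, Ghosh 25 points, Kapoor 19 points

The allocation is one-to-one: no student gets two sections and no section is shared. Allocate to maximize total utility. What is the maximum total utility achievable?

Maximum total: 449 points

This is the linear assignment problem.
Optimal: Varga→Section 2pm (91 points), Novak→Section 4pm (55 points), Tanaka→Section 9am (51 points), Quispe→Section 3pm (87 points), Ghosh→Section 10am (77 points), Kapoor→Section 1pm (88 points) — total 91+55+51+87+77+88 = 449 points.
Swapping Ghosh↔Tanaka (Ghosh→Section 9am 25 points, Tanaka→Section 10am 81 points) loses 22.
Every other assignment is strictly worse.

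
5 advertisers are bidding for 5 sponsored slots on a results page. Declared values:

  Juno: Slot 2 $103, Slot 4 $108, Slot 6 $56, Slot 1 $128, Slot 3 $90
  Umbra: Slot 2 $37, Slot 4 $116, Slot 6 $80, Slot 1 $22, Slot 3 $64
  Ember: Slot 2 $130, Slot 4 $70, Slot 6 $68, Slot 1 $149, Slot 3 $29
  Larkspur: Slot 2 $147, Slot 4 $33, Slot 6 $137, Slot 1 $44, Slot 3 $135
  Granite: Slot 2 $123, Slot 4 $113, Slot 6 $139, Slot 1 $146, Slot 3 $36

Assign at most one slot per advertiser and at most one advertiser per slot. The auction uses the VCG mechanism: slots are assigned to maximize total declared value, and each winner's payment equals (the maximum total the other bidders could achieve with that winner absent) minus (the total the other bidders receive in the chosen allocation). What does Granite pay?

Efficient allocation: Juno→Slot 1 ($128), Umbra→Slot 4 ($116), Ember→Slot 2 ($130), Larkspur→Slot 3 ($135), Granite→Slot 6 ($139); total welfare W = $648.
Granite receives Slot 6 at value $139, so the others get W − 139 = $509.
Without Granite: best allocation of the remaining 4 bidders over all 5 slots is Juno→Slot 1 ($128), Umbra→Slot 4 ($116), Ember→Slot 2 ($130), Larkspur→Slot 6 ($137), total $511.
VCG payment = (others' best without Granite) − (others' welfare with Granite) = 511 − 509 = $2.

Granite pays $2.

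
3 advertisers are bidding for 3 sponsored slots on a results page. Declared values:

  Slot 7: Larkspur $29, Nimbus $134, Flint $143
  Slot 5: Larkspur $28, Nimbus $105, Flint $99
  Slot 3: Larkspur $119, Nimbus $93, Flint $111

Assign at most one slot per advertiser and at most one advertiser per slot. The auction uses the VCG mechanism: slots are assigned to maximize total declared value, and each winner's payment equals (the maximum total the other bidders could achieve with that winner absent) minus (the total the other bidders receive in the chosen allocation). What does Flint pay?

Efficient allocation: Larkspur→Slot 3 ($119), Nimbus→Slot 5 ($105), Flint→Slot 7 ($143); total welfare W = $367.
Flint receives Slot 7 at value $143, so the others get W − 143 = $224.
Without Flint: best allocation of the remaining 2 bidders over all 3 slots is Larkspur→Slot 3 ($119), Nimbus→Slot 7 ($134), total $253.
VCG payment = (others' best without Flint) − (others' welfare with Flint) = 253 − 224 = $29.

Flint pays $29.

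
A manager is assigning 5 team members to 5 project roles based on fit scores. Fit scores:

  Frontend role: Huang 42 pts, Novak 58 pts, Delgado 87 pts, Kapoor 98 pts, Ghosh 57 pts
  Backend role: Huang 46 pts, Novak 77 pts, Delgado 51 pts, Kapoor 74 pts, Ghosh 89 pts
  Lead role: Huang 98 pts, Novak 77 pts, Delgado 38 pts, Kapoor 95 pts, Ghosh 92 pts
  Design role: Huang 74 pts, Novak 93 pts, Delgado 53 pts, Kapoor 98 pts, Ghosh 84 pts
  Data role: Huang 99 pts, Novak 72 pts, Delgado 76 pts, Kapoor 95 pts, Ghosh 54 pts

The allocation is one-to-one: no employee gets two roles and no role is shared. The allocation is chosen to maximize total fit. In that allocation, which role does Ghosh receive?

Ghosh receives Backend role.

Optimal: Huang→Data role (99 pts), Novak→Design role (93 pts), Delgado→Frontend role (87 pts), Kapoor→Lead role (95 pts), Ghosh→Backend role (89 pts) — total 99+93+87+95+89 = 463 pts.
Next-best assignment: Huang→Lead role, Novak→Design role, Delgado→Frontend role, Kapoor→Data role, Ghosh→Backend role = 462 pts.
Swapping Kapoor↔Huang (Kapoor→Data role 95 pts, Huang→Lead role 98 pts) loses 1.
Checked against all permutations: 463 pts is optimal.
Ghosh's own top role is Lead role (92 pts), but forcing Ghosh→Lead role and reassigning the rest optimally gives only 453 pts — worse by 10.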